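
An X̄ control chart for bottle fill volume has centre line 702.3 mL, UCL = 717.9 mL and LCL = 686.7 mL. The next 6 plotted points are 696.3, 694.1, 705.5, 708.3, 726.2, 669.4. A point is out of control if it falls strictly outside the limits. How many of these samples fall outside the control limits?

Compare each point to [686.7, 717.9]: sample 5 = 726.2 > UCL; sample 6 = 669.4 < LCL.

2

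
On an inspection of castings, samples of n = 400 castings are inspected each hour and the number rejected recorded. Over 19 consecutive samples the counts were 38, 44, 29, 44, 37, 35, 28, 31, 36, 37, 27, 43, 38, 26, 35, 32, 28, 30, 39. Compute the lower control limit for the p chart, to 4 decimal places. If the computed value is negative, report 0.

p̄ = Σdᵢ / (k·n) = 657 / (19 × 400) = 0.08645
LCL = p̄ − 3·√(p̄(1−p̄)/n) = 0.08645 − 3 × 0.01405 = 0.04429

0.0443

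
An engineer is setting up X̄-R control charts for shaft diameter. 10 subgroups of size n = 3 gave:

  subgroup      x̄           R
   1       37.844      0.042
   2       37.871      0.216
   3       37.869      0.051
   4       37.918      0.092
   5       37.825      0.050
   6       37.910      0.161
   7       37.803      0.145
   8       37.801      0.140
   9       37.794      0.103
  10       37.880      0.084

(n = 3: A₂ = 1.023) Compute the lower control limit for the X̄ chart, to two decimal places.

X̄̄ = (37.844 + 37.871 + 37.869 + 37.918 + 37.825 + 37.910 + 37.803 + 37.801 + 37.794 + 37.880) / 10 = 378.5150 / 10 = 37.8515
R̄ = (0.042 + 0.216 + 0.051 + 0.092 + 0.050 + 0.161 + 0.145 + 0.140 + 0.103 + 0.084) / 10 = 1.0840 / 10 = 0.1084
LCL = X̄̄ − A₂·R̄ = 37.8515 − 1.023 × 0.1084 = 37.7406

37.74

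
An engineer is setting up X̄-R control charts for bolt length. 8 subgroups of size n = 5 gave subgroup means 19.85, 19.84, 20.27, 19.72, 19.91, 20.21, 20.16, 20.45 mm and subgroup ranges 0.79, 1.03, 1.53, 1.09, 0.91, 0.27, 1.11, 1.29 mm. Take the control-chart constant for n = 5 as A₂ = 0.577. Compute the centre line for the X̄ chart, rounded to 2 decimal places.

X̄̄ = (19.85 + 19.84 + 20.27 + 19.72 + 19.91 + 20.21 + 20.16 + 20.45) / 8 = 160.4100 / 8 = 20.0512
CL = X̄̄ = 20.0512

20.05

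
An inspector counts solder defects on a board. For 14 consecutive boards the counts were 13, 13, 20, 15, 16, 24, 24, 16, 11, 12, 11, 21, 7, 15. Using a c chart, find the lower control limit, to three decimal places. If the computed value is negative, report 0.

3.733

c̄ = (13 + 13 + 20 + 15 + 16 + 24 + 24 + 16 + 11 + 12 + 11 + 21 + 7 + 15) / 14 = 218 / 14 = 15.5714
LCL = c̄ − 3√c̄ = 15.5714 − 3 × 3.9461 = 3.7332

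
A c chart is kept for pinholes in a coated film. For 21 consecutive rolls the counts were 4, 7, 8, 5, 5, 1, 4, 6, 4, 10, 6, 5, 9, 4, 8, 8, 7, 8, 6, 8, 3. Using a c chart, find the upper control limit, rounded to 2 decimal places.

c̄ = (4 + 7 + 8 + 5 + 5 + 1 + 4 + 6 + 4 + 10 + 6 + 5 + 9 + 4 + 8 + 8 + 7 + 8 + 6 + 8 + 3) / 21 = 126 / 21 = 6.0000
UCL = c̄ + 3√c̄ = 6.0000 + 3 × √6.0000 = 6.0000 + 3 × 2.4495 = 13.3485

13.35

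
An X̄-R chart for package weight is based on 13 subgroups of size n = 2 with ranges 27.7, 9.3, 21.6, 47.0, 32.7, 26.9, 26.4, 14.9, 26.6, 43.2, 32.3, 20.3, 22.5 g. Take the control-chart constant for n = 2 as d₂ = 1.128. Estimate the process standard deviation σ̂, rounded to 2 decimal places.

R̄ = (27.7 + 9.3 + 21.6 + 47.0 + 32.7 + 26.9 + 26.4 + 14.9 + 26.6 + 43.2 + 32.3 + 20.3 + 22.5) / 13 = 27.0308
σ̂ = R̄ / d₂ = 27.0308 / 1.128 = 23.9634

23.96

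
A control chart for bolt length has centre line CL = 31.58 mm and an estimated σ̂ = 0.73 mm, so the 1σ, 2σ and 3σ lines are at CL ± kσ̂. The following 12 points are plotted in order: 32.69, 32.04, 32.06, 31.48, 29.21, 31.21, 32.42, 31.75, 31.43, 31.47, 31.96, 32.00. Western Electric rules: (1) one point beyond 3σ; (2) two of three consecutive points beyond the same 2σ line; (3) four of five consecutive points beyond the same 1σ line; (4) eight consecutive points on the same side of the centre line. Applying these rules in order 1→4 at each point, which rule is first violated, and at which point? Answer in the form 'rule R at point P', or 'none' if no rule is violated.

rule 1 at point 5

Zone of each point (C = within 1σ̂, B = 1σ̂–2σ̂, A = 2σ̂–3σ̂, * = beyond 3σ̂; sign = side of CL): 1:+B, 2:+C, 3:+C, 4:-C, 5:-*, 6:-C, 7:+B, 8:+C, 9:-C, 10:-C, 11:+C, 12:+C
Rule 1 (one point beyond the 3σ limits) is satisfied at point 5.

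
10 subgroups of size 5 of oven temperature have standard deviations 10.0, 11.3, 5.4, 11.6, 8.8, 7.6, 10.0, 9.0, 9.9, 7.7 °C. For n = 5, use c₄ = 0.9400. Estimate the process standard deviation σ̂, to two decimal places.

9.71

s̄ = (10.0 + 11.3 + 5.4 + 11.6 + 8.8 + 7.6 + 10.0 + 9.0 + 9.9 + 7.7) / 10 = 9.1300
σ̂ = s̄ / c₄ = 9.1300 / 0.9400 = 9.7128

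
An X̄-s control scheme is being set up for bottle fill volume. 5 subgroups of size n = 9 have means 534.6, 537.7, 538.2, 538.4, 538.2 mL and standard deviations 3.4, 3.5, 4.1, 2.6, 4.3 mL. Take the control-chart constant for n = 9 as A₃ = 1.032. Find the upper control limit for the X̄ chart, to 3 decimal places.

541.115

X̄̄ = (534.6 + 537.7 + 538.2 + 538.4 + 538.2) / 5 = 537.4200
s̄ = (3.4 + 3.5 + 4.1 + 2.6 + 4.3) / 5 = 3.5800
UCL = X̄̄ + A₃·s̄ = 537.4200 + 1.032 × 3.5800 = 541.1146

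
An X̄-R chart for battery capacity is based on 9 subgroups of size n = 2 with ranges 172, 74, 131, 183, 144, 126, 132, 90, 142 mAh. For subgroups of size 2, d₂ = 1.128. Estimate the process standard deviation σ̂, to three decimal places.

R̄ = (172 + 74 + 131 + 183 + 144 + 126 + 132 + 90 + 142) / 9 = 132.6667
σ̂ = R̄ / d₂ = 132.6667 / 1.128 = 117.6123

117.612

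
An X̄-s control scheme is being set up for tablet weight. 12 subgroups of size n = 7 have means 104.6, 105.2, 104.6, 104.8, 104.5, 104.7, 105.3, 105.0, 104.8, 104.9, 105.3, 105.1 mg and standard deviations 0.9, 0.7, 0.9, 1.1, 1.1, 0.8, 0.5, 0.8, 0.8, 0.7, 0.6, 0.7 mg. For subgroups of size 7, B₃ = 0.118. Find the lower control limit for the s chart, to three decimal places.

0.094

s̄ = (0.9 + 0.7 + 0.9 + 1.1 + 1.1 + 0.8 + 0.5 + 0.8 + 0.8 + 0.7 + 0.6 + 0.7) / 12 = 0.8000
LCL_s = B₃·s̄ = 0.118 × 0.8000 = 0.0944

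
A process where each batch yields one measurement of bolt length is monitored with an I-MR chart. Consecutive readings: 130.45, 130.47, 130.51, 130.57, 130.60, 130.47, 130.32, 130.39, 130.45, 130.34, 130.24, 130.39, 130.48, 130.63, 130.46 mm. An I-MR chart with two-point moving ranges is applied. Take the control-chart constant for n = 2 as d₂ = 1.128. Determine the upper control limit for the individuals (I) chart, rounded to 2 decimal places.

130.70

X̄ = (130.45 + 130.47 + 130.51 + 130.57 + 130.60 + 130.47 + 130.32 + 130.39 + 130.45 + 130.34 + 130.24 + 130.39 + 130.48 + 130.63 + 130.46) / 15 = 130.4513
Moving ranges: 0.02, 0.04, 0.06, 0.03, 0.13, 0.15, 0.07, 0.06, 0.11, 0.10, 0.15, 0.09, 0.15, 0.17; M̄R̄ = 1.3300 / 14 = 0.0950
UCL = X̄ + 3·M̄R̄/d₂ = 130.4513 + 3 × 0.0950 / 1.128 = 130.7040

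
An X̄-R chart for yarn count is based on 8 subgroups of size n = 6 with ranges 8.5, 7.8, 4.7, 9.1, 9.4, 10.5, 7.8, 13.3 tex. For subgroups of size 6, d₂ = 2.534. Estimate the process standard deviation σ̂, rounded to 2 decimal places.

R̄ = (8.5 + 7.8 + 4.7 + 9.1 + 9.4 + 10.5 + 7.8 + 13.3) / 8 = 8.8875
σ̂ = R̄ / d₂ = 8.8875 / 2.534 = 3.5073

3.51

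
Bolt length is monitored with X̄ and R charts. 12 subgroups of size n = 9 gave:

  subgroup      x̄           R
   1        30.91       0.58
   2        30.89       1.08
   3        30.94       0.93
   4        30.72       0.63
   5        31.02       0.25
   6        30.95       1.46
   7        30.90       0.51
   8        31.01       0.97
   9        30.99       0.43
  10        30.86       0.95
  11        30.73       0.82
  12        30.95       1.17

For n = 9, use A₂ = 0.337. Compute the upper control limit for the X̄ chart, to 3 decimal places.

31.180

X̄̄ = (30.91 + 30.89 + 30.94 + 30.72 + 31.02 + 30.95 + 30.90 + 31.01 + 30.99 + 30.86 + 30.73 + 30.95) / 12 = 370.8700 / 12 = 30.9058
R̄ = (0.58 + 1.08 + 0.93 + 0.63 + 0.25 + 1.46 + 0.51 + 0.97 + 0.43 + 0.95 + 0.82 + 1.17) / 12 = 9.7800 / 12 = 0.8150
UCL = X̄̄ + A₂·R̄ = 30.9058 + 0.337 × 0.8150 = 31.1805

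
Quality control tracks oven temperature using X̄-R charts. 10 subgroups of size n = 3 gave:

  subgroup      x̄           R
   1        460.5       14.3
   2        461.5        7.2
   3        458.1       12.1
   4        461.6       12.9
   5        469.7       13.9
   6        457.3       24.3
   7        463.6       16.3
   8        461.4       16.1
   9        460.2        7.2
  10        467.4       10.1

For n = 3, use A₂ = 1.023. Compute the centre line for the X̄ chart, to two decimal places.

462.13

X̄̄ = (460.5 + 461.5 + 458.1 + 461.6 + 469.7 + 457.3 + 463.6 + 461.4 + 460.2 + 467.4) / 10 = 4621.3000 / 10 = 462.1300
CL = X̄̄ = 462.1300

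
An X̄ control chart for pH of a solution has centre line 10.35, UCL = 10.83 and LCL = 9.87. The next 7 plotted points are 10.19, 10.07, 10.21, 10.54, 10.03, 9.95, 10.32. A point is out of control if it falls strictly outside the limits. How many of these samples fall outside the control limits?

All 7 points lie within [9.87, 10.83].

0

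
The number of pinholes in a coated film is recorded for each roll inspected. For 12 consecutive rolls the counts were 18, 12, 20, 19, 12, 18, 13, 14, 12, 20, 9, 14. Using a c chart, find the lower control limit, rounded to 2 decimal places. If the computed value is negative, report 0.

3.43

c̄ = (18 + 12 + 20 + 19 + 12 + 18 + 13 + 14 + 12 + 20 + 9 + 14) / 12 = 181 / 12 = 15.0833
LCL = c̄ − 3√c̄ = 15.0833 − 3 × 3.8837 = 3.4322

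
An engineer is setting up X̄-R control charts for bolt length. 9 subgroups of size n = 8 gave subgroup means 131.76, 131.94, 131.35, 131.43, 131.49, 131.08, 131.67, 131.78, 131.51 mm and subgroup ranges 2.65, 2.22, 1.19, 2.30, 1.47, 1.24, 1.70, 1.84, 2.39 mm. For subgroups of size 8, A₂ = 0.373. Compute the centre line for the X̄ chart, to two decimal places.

131.56

X̄̄ = (131.76 + 131.94 + 131.35 + 131.43 + 131.49 + 131.08 + 131.67 + 131.78 + 131.51) / 9 = 1184.0100 / 9 = 131.5567
CL = X̄̄ = 131.5567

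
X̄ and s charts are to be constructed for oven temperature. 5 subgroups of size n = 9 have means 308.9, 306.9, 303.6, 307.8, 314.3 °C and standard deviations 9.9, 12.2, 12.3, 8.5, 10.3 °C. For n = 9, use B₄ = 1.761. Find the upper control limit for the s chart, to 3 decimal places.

18.737

s̄ = (9.9 + 12.2 + 12.3 + 8.5 + 10.3) / 5 = 10.6400
UCL_s = B₄·s̄ = 1.761 × 10.6400 = 18.7370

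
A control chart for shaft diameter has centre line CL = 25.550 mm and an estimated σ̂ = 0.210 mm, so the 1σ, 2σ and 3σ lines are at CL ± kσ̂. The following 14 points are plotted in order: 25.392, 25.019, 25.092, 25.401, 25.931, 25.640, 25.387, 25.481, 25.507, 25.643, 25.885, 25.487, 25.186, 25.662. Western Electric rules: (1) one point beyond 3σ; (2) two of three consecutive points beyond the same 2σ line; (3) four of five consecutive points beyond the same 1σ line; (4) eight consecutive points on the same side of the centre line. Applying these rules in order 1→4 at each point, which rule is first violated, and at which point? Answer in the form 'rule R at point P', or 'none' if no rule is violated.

rule 2 at point 3

Zone of each point (C = within 1σ̂, B = 1σ̂–2σ̂, A = 2σ̂–3σ̂, * = beyond 3σ̂; sign = side of CL): 1:-C, 2:-A, 3:-A, 4:-C, 5:+B, 6:+C, 7:-C, 8:-C, 9:-C, 10:+C, 11:+B, 12:-C, 13:-B, 14:+C
Rule 2 (two of three consecutive points beyond the same 2σ limit) is satisfied at point 3.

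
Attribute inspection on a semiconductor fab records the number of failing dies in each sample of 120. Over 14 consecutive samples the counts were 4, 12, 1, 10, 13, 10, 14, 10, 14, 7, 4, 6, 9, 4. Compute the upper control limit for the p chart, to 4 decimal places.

0.1402

p̄ = Σdᵢ / (k·n) = 118 / (14 × 120) = 0.07024
UCL = p̄ + 3·√(p̄(1−p̄)/n) = 0.07024 + 3 × √(0.07024×0.92976/120) = 0.07024 + 3 × 0.02333 = 0.14022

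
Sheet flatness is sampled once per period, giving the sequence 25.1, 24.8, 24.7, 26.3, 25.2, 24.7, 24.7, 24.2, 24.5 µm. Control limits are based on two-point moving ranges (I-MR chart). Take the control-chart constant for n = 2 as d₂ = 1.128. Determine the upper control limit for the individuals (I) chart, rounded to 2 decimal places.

26.37

X̄ = (25.1 + 24.8 + 24.7 + 26.3 + 25.2 + 24.7 + 24.7 + 24.2 + 24.5) / 9 = 24.9111
Moving ranges: 0.3, 0.1, 1.6, 1.1, 0.5, 0.0, 0.5, 0.3; M̄R̄ = 4.4000 / 8 = 0.5500
UCL = X̄ + 3·M̄R̄/d₂ = 24.9111 + 3 × 0.5500 / 1.128 = 26.3739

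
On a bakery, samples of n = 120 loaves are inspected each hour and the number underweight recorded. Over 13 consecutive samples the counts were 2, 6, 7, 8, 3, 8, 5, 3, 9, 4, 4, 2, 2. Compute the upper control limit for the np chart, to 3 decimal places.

p̄ = Σdᵢ / (k·n) = 63 / (13 × 120) = 0.04038
UCL = np̄ + 3·√(np̄(1−p̄)) = 4.8462 + 3 × √(4.8462×0.95962) = 4.8462 + 3 × 2.1565 = 11.3156

11.316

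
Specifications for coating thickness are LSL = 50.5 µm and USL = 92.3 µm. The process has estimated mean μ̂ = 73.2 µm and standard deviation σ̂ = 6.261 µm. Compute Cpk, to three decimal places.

1.017

Cpu = (USL − μ̂) / (3σ̂) = (92.3 − 73.2) / (3 × 6.261) = 1.0169; Cpl = (μ̂ − LSL) / (3σ̂) = (73.2 − 50.5) / (3 × 6.261) = 1.2085; Cpk = min(Cpu, Cpl) = 1.0169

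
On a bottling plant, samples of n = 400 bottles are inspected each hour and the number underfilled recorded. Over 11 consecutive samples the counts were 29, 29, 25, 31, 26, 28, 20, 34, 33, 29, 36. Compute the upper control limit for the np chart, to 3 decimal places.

44.672

p̄ = Σdᵢ / (k·n) = 320 / (11 × 400) = 0.07273
UCL = np̄ + 3·√(np̄(1−p̄)) = 29.0909 + 3 × √(29.0909×0.92727) = 29.0909 + 3 × 5.1938 = 44.6722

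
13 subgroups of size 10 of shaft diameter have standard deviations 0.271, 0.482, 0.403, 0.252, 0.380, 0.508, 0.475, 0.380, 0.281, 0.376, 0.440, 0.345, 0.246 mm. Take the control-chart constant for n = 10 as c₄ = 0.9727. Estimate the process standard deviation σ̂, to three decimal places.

0.383

s̄ = (0.271 + 0.482 + 0.403 + 0.252 + 0.380 + 0.508 + 0.475 + 0.380 + 0.281 + 0.376 + 0.440 + 0.345 + 0.246) / 13 = 0.3722
σ̂ = s̄ / c₄ = 0.3722 / 0.9727 = 0.3827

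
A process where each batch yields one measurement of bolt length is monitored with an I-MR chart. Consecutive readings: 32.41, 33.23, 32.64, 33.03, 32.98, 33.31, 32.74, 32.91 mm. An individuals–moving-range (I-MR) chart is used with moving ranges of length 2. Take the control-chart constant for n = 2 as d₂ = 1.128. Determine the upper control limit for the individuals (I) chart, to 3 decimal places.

X̄ = (32.41 + 33.23 + 32.64 + 33.03 + 32.98 + 33.31 + 32.74 + 32.91) / 8 = 32.9062
Moving ranges: 0.82, 0.59, 0.39, 0.05, 0.33, 0.57, 0.17; M̄R̄ = 2.9200 / 7 = 0.4171
UCL = X̄ + 3·M̄R̄/d₂ = 32.9062 + 3 × 0.4171 / 1.128 = 34.0157

34.016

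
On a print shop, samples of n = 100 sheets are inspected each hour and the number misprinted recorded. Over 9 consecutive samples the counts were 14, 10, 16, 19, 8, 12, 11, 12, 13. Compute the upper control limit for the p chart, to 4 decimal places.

p̄ = Σdᵢ / (k·n) = 115 / (9 × 100) = 0.12778
UCL = p̄ + 3·√(p̄(1−p̄)/n) = 0.12778 + 3 × √(0.12778×0.87222/100) = 0.12778 + 3 × 0.03338 = 0.22793

0.2279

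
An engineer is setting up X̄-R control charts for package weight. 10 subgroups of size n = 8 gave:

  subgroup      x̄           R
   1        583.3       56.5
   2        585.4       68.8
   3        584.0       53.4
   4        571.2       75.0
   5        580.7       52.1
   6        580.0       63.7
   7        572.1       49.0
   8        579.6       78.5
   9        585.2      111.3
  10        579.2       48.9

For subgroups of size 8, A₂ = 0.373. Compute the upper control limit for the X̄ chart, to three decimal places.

604.584

X̄̄ = (583.3 + 585.4 + 584.0 + 571.2 + 580.7 + 580.0 + 572.1 + 579.6 + 585.2 + 579.2) / 10 = 5800.7000 / 10 = 580.0700
R̄ = (56.5 + 68.8 + 53.4 + 75.0 + 52.1 + 63.7 + 49.0 + 78.5 + 111.3 + 48.9) / 10 = 657.2000 / 10 = 65.7200
UCL = X̄̄ + A₂·R̄ = 580.0700 + 0.373 × 65.7200 = 604.5836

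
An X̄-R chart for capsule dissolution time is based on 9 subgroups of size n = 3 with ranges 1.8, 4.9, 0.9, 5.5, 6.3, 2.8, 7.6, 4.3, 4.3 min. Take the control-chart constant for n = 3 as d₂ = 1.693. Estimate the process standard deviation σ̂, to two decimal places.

R̄ = (1.8 + 4.9 + 0.9 + 5.5 + 6.3 + 2.8 + 7.6 + 4.3 + 4.3) / 9 = 4.2667
σ̂ = R̄ / d₂ = 4.2667 / 1.693 = 2.5202

2.52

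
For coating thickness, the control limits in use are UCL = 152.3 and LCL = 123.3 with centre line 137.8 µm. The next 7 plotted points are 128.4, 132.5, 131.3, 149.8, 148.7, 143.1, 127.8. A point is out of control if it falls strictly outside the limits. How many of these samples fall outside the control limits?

All 7 points lie within [123.3, 152.3].

0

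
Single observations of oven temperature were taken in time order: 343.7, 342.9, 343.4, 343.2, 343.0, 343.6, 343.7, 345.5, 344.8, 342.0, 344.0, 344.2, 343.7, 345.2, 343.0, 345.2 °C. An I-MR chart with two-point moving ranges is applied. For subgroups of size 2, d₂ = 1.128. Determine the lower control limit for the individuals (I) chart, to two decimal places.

X̄ = (343.7 + 342.9 + 343.4 + 343.2 + 343.0 + 343.6 + 343.7 + 345.5 + 344.8 + 342.0 + 344.0 + 344.2 + 343.7 + 345.2 + 343.0 + 345.2) / 16 = 343.8188
Moving ranges: 0.8, 0.5, 0.2, 0.2, 0.6, 0.1, 1.8, 0.7, 2.8, 2.0, 0.2, 0.5, 1.5, 2.2, 2.2; M̄R̄ = 16.3000 / 15 = 1.0867
LCL = X̄ − 3·M̄R̄/d₂ = 343.8188 − 3 × 1.0867 / 1.128 = 340.9287

340.93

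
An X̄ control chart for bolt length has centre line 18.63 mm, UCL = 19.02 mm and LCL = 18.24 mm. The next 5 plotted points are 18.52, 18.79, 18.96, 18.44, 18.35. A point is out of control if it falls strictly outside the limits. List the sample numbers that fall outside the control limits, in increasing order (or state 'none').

All 5 points lie within [18.24, 19.02].

none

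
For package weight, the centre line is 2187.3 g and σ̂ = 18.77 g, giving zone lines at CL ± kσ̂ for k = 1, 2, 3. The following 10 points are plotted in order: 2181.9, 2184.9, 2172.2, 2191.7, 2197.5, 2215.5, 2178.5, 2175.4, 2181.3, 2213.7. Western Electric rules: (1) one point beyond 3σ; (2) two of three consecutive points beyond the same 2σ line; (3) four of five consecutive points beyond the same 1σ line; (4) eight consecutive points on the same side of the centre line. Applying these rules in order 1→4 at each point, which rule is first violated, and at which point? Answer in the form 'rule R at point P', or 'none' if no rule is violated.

none

Zone of each point (C = within 1σ̂, B = 1σ̂–2σ̂, A = 2σ̂–3σ̂, * = beyond 3σ̂; sign = side of CL): 1:-C, 2:-C, 3:-C, 4:+C, 5:+C, 6:+B, 7:-C, 8:-C, 9:-C, 10:+B
No rule fires across all 10 points.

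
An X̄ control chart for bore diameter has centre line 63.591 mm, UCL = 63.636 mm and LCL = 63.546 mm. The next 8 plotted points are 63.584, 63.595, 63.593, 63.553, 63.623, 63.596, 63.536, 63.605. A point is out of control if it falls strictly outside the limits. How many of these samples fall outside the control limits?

1

Compare each point to [63.546, 63.636]: sample 7 = 63.536 < LCL.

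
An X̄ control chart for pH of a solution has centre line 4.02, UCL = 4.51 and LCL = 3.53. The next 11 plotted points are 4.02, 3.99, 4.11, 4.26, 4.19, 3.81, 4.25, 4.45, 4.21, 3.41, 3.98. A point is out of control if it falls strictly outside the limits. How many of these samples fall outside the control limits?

1

Compare each point to [3.53, 4.51]: sample 10 = 3.41 < LCL.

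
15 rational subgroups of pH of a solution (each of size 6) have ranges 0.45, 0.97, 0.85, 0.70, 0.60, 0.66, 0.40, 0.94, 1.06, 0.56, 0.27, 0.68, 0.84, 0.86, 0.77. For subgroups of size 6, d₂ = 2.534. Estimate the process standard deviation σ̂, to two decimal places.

R̄ = (0.45 + 0.97 + 0.85 + 0.70 + 0.60 + 0.66 + 0.40 + 0.94 + 1.06 + 0.56 + 0.27 + 0.68 + 0.84 + 0.86 + 0.77) / 15 = 0.7073
σ̂ = R̄ / d₂ = 0.7073 / 2.534 = 0.2791

0.28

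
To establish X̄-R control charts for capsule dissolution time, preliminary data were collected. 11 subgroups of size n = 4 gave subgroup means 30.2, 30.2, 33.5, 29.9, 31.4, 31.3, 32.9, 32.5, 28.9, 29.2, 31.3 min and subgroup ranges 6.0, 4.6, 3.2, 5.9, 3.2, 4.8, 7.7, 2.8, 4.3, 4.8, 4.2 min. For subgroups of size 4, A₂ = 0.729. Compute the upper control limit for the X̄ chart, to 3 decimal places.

34.440

X̄̄ = (30.2 + 30.2 + 33.5 + 29.9 + 31.4 + 31.3 + 32.9 + 32.5 + 28.9 + 29.2 + 31.3) / 11 = 341.3000 / 11 = 31.0273
R̄ = (6.0 + 4.6 + 3.2 + 5.9 + 3.2 + 4.8 + 7.7 + 2.8 + 4.3 + 4.8 + 4.2) / 11 = 51.5000 / 11 = 4.6818
UCL = X̄̄ + A₂·R̄ = 31.0273 + 0.729 × 4.6818 = 34.4403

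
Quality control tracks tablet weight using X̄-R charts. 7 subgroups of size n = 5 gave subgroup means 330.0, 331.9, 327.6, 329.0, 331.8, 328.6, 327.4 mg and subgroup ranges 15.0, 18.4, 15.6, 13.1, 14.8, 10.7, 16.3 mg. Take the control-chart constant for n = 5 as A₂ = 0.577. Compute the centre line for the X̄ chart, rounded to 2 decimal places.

X̄̄ = (330.0 + 331.9 + 327.6 + 329.0 + 331.8 + 328.6 + 327.4) / 7 = 2306.3000 / 7 = 329.4714
CL = X̄̄ = 329.4714

329.47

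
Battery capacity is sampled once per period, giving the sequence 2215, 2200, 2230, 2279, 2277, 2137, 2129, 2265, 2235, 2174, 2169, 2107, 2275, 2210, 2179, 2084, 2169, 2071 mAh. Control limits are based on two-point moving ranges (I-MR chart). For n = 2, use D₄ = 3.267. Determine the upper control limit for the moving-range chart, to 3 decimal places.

207.551

Moving ranges: 15, 30, 49, 2, 140, 8, 136, 30, 61, 5, 62, 168, 65, 31, 95, 85, 98; M̄R̄ = 1080.0000 / 17 = 63.5294
UCL_MR = D₄·M̄R̄ = 3.267 × 63.5294 = 207.5506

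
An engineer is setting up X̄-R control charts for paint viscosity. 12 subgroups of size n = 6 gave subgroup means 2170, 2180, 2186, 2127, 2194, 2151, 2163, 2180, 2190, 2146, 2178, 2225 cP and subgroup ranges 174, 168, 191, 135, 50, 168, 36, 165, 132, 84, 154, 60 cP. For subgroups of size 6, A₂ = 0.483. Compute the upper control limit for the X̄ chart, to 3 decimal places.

2235.226

X̄̄ = (2170 + 2180 + 2186 + 2127 + 2194 + 2151 + 2163 + 2180 + 2190 + 2146 + 2178 + 2225) / 12 = 26090.0000 / 12 = 2174.1667
R̄ = (174 + 168 + 191 + 135 + 50 + 168 + 36 + 165 + 132 + 84 + 154 + 60) / 12 = 1517.0000 / 12 = 126.4167
UCL = X̄̄ + A₂·R̄ = 2174.1667 + 0.483 × 126.4167 = 2235.2259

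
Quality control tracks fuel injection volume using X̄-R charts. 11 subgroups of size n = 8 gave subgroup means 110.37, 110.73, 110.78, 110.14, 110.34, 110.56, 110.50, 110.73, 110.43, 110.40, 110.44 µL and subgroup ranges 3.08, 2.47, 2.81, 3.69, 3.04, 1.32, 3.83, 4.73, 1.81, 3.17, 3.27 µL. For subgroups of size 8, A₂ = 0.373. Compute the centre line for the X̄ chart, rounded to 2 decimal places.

110.49

X̄̄ = (110.37 + 110.73 + 110.78 + 110.14 + 110.34 + 110.56 + 110.50 + 110.73 + 110.43 + 110.40 + 110.44) / 11 = 1215.4200 / 11 = 110.4927
CL = X̄̄ = 110.4927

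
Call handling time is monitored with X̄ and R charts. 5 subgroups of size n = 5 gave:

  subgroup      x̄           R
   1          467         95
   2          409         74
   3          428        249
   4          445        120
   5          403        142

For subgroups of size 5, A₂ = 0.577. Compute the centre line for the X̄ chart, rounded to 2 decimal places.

430.40

X̄̄ = (467 + 409 + 428 + 445 + 403) / 5 = 2152.0000 / 5 = 430.4000
CL = X̄̄ = 430.4000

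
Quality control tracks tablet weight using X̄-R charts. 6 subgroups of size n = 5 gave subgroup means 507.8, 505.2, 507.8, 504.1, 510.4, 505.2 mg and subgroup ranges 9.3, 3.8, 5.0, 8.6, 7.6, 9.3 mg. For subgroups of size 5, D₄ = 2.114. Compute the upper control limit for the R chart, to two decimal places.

R̄ = (9.3 + 3.8 + 5.0 + 8.6 + 7.6 + 9.3) / 6 = 43.6000 / 6 = 7.2667
UCL_R = D₄·R̄ = 2.114 × 7.2667 = 15.3617

15.36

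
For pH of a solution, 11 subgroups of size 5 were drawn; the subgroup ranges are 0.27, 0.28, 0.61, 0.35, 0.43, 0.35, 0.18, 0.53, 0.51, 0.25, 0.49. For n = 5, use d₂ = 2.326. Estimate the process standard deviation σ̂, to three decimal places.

R̄ = (0.27 + 0.28 + 0.61 + 0.35 + 0.43 + 0.35 + 0.18 + 0.53 + 0.51 + 0.25 + 0.49) / 11 = 0.3864
σ̂ = R̄ / d₂ = 0.3864 / 2.326 = 0.1661

0.166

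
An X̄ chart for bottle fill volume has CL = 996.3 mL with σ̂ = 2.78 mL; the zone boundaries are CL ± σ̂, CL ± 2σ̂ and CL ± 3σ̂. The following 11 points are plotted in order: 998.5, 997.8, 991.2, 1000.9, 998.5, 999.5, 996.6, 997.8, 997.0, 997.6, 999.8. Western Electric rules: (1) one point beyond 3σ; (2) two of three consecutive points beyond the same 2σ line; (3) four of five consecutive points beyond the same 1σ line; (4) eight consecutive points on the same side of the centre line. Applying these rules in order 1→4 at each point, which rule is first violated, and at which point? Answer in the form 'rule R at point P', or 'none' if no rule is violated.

rule 4 at point 11

Zone of each point (C = within 1σ̂, B = 1σ̂–2σ̂, A = 2σ̂–3σ̂, * = beyond 3σ̂; sign = side of CL): 1:+C, 2:+C, 3:-B, 4:+B, 5:+C, 6:+B, 7:+C, 8:+C, 9:+C, 10:+C, 11:+B
Rule 4 (eight consecutive points on the same side of the centre line) is satisfied at point 11.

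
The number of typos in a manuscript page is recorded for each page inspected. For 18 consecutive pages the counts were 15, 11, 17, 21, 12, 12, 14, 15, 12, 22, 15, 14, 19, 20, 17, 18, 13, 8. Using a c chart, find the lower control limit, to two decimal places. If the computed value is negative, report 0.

3.55

c̄ = (15 + 11 + 17 + 21 + 12 + 12 + 14 + 15 + 12 + 22 + 15 + 14 + 19 + 20 + 17 + 18 + 13 + 8) / 18 = 275 / 18 = 15.2778
LCL = c̄ − 3√c̄ = 15.2778 − 3 × 3.9087 = 3.5517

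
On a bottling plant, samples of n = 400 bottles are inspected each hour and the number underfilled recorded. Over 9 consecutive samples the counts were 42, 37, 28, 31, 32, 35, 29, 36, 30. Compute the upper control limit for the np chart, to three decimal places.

49.916

p̄ = Σdᵢ / (k·n) = 300 / (9 × 400) = 0.08333
UCL = np̄ + 3·√(np̄(1−p̄)) = 33.3333 + 3 × √(33.3333×0.91667) = 33.3333 + 3 × 5.5277 = 49.9165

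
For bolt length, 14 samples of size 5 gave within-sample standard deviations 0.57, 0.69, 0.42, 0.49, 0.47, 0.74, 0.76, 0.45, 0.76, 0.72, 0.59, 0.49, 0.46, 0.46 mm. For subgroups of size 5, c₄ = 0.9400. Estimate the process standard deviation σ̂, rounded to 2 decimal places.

0.61

s̄ = (0.57 + 0.69 + 0.42 + 0.49 + 0.47 + 0.74 + 0.76 + 0.45 + 0.76 + 0.72 + 0.59 + 0.49 + 0.46 + 0.46) / 14 = 0.5764
σ̂ = s̄ / c₄ = 0.5764 / 0.9400 = 0.6132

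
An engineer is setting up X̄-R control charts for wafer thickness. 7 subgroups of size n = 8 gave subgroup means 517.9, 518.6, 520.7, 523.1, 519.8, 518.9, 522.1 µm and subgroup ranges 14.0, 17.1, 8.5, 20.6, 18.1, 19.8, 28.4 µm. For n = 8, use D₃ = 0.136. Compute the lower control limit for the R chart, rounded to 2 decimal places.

2.46

R̄ = (14.0 + 17.1 + 8.5 + 20.6 + 18.1 + 19.8 + 28.4) / 7 = 126.5000 / 7 = 18.0714
LCL_R = D₃·R̄ = 0.136 × 18.0714 = 2.4577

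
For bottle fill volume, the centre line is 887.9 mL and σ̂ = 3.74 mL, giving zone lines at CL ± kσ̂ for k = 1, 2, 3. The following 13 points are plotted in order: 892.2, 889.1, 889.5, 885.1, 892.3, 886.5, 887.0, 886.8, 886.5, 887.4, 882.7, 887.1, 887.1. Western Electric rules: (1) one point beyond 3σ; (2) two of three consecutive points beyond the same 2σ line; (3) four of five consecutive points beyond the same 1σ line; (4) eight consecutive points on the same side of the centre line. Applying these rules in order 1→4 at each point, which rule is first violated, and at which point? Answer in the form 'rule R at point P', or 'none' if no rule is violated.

rule 4 at point 13

Zone of each point (C = within 1σ̂, B = 1σ̂–2σ̂, A = 2σ̂–3σ̂, * = beyond 3σ̂; sign = side of CL): 1:+B, 2:+C, 3:+C, 4:-C, 5:+B, 6:-C, 7:-C, 8:-C, 9:-C, 10:-C, 11:-B, 12:-C, 13:-C
Rule 4 (eight consecutive points on the same side of the centre line) is satisfied at point 13.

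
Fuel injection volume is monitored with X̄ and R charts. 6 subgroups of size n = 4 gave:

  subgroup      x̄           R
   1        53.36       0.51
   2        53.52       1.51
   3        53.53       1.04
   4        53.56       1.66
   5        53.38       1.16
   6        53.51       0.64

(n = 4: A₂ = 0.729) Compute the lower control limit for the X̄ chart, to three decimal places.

X̄̄ = (53.36 + 53.52 + 53.53 + 53.56 + 53.38 + 53.51) / 6 = 320.8600 / 6 = 53.4767
R̄ = (0.51 + 1.51 + 1.04 + 1.66 + 1.16 + 0.64) / 6 = 6.5200 / 6 = 1.0867
LCL = X̄̄ − A₂·R̄ = 53.4767 − 0.729 × 1.0867 = 52.6845

52.684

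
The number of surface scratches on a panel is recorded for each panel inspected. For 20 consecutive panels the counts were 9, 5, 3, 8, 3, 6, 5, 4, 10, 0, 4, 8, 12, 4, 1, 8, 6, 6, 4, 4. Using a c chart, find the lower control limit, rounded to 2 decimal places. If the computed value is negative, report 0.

0.00

c̄ = (9 + 5 + 3 + 8 + 3 + 6 + 5 + 4 + 10 + 0 + 4 + 8 + 12 + 4 + 1 + 8 + 6 + 6 + 4 + 4) / 20 = 110 / 20 = 5.5000
LCL = c̄ − 3√c̄ = 5.5000 − 3 × 2.3452 = -1.5356 → 0 (cannot be negative)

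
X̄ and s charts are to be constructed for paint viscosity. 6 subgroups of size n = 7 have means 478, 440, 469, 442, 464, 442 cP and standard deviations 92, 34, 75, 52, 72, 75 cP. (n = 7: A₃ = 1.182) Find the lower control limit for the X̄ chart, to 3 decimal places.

X̄̄ = (478 + 440 + 469 + 442 + 464 + 442) / 6 = 455.8333
s̄ = (92 + 34 + 75 + 52 + 72 + 75) / 6 = 66.6667
LCL = X̄̄ − A₃·s̄ = 455.8333 − 1.182 × 66.6667 = 377.0333

377.033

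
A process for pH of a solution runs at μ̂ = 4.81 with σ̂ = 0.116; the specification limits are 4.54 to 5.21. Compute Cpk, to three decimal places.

0.776

Cpu = (USL − μ̂) / (3σ̂) = (5.21 − 4.81) / (3 × 0.116) = 1.1494; Cpl = (μ̂ − LSL) / (3σ̂) = (4.81 − 4.54) / (3 × 0.116) = 0.7759; Cpk = min(Cpu, Cpl) = 0.7759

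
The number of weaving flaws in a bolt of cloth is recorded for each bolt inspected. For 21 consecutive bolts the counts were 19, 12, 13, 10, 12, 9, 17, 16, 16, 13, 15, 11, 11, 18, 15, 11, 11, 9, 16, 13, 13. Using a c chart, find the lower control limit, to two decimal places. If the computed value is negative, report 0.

c̄ = (19 + 12 + 13 + 10 + 12 + 9 + 17 + 16 + 16 + 13 + 15 + 11 + 11 + 18 + 15 + 11 + 11 + 9 + 16 + 13 + 13) / 21 = 280 / 21 = 13.3333
LCL = c̄ − 3√c̄ = 13.3333 − 3 × 3.6515 = 2.3789

2.38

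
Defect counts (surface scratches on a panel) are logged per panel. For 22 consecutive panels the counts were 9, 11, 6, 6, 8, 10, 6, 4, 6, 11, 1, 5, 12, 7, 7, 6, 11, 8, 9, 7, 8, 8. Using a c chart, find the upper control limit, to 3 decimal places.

c̄ = (9 + 11 + 6 + 6 + 8 + 10 + 6 + 4 + 6 + 11 + 1 + 5 + 12 + 7 + 7 + 6 + 11 + 8 + 9 + 7 + 8 + 8) / 22 = 166 / 22 = 7.5455
UCL = c̄ + 3√c̄ = 7.5455 + 3 × √7.5455 = 7.5455 + 3 × 2.7469 = 15.7862

15.786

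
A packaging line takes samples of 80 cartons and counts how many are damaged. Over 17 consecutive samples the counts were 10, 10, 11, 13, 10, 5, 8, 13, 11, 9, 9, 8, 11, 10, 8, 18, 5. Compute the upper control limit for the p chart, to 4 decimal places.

p̄ = Σdᵢ / (k·n) = 169 / (17 × 80) = 0.12426
UCL = p̄ + 3·√(p̄(1−p̄)/n) = 0.12426 + 3 × √(0.12426×0.87574/80) = 0.12426 + 3 × 0.03688 = 0.23491

0.2349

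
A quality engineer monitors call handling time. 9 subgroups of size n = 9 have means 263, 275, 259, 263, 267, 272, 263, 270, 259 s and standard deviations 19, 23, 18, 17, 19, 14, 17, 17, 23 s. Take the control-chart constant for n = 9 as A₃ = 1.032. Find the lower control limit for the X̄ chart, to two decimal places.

X̄̄ = (263 + 275 + 259 + 263 + 267 + 272 + 263 + 270 + 259) / 9 = 265.6667
s̄ = (19 + 23 + 18 + 17 + 19 + 14 + 17 + 17 + 23) / 9 = 18.5556
LCL = X̄̄ − A₃·s̄ = 265.6667 − 1.032 × 18.5556 = 246.5173

246.52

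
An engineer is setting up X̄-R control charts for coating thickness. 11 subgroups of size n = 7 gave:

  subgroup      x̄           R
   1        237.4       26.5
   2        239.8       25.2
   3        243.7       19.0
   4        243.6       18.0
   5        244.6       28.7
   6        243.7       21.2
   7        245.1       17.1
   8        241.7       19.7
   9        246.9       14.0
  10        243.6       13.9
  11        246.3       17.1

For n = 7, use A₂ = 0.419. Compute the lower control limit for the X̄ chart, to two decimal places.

X̄̄ = (237.4 + 239.8 + 243.7 + 243.6 + 244.6 + 243.7 + 245.1 + 241.7 + 246.9 + 243.6 + 246.3) / 11 = 2676.4000 / 11 = 243.3091
R̄ = (26.5 + 25.2 + 19.0 + 18.0 + 28.7 + 21.2 + 17.1 + 19.7 + 14.0 + 13.9 + 17.1) / 11 = 220.4000 / 11 = 20.0364
LCL = X̄̄ − A₂·R̄ = 243.3091 − 0.419 × 20.0364 = 234.9139

234.91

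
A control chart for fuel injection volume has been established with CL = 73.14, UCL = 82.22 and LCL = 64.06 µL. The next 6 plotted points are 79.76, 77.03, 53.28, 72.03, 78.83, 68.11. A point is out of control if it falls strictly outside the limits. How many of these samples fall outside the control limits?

Compare each point to [64.06, 82.22]: sample 3 = 53.28 < LCL.

1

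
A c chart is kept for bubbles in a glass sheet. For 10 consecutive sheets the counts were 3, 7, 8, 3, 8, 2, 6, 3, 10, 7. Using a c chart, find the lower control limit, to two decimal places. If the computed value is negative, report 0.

c̄ = (3 + 7 + 8 + 3 + 8 + 2 + 6 + 3 + 10 + 7) / 10 = 57 / 10 = 5.7000
LCL = c̄ − 3√c̄ = 5.7000 − 3 × 2.3875 = -1.4624 → 0 (cannot be negative)

0.00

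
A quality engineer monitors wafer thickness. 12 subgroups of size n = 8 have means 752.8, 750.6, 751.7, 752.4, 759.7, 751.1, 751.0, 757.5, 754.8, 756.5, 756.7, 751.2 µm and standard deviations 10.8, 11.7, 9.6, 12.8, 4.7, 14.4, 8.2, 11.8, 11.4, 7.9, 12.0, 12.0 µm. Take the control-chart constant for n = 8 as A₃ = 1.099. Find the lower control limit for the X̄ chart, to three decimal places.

X̄̄ = (752.8 + 750.6 + 751.7 + 752.4 + 759.7 + 751.1 + 751.0 + 757.5 + 754.8 + 756.5 + 756.7 + 751.2) / 12 = 753.8333
s̄ = (10.8 + 11.7 + 9.6 + 12.8 + 4.7 + 14.4 + 8.2 + 11.8 + 11.4 + 7.9 + 12.0 + 12.0) / 12 = 10.6083
LCL = X̄̄ − A₃·s̄ = 753.8333 − 1.099 × 10.6083 = 742.1748

742.175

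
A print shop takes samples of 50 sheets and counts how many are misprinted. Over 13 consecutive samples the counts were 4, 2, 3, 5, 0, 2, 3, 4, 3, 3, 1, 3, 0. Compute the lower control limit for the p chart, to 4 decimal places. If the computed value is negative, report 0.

p̄ = Σdᵢ / (k·n) = 33 / (13 × 50) = 0.05077
LCL = p̄ − 3·√(p̄(1−p̄)/n) = 0.05077 − 3 × 0.03105 = -0.04237 → 0 (negative, so LCL = 0)

0.0000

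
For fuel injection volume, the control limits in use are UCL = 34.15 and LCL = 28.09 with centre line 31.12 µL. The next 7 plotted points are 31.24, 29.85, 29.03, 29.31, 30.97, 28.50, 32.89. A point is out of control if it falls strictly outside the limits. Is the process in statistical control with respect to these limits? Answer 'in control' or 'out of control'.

in control

All 7 points lie within [28.09, 34.15].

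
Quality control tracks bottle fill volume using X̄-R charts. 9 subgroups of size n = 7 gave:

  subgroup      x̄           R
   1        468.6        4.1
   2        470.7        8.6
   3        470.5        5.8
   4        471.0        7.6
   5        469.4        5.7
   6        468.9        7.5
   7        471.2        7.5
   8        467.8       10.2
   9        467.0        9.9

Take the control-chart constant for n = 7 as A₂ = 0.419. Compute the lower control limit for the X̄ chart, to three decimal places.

466.341

X̄̄ = (468.6 + 470.7 + 470.5 + 471.0 + 469.4 + 468.9 + 471.2 + 467.8 + 467.0) / 9 = 4225.1000 / 9 = 469.4556
R̄ = (4.1 + 8.6 + 5.8 + 7.6 + 5.7 + 7.5 + 7.5 + 10.2 + 9.9) / 9 = 66.9000 / 9 = 7.4333
LCL = X̄̄ − A₂·R̄ = 469.4556 − 0.419 × 7.4333 = 466.3410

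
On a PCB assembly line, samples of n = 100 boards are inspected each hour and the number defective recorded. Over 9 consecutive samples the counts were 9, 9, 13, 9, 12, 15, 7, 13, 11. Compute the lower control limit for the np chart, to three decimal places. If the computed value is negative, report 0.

p̄ = Σdᵢ / (k·n) = 98 / (9 × 100) = 0.10889
LCL = np̄ − 3·√(np̄(1−p̄)) = 10.8889 − 3 × 3.1150 = 1.5439

1.544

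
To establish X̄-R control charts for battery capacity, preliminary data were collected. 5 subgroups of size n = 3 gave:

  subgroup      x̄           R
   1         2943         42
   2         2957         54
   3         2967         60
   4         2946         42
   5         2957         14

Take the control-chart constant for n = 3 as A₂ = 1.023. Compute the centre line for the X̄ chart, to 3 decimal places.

2954.000

X̄̄ = (2943 + 2957 + 2967 + 2946 + 2957) / 5 = 14770.0000 / 5 = 2954.0000
CL = X̄̄ = 2954.0000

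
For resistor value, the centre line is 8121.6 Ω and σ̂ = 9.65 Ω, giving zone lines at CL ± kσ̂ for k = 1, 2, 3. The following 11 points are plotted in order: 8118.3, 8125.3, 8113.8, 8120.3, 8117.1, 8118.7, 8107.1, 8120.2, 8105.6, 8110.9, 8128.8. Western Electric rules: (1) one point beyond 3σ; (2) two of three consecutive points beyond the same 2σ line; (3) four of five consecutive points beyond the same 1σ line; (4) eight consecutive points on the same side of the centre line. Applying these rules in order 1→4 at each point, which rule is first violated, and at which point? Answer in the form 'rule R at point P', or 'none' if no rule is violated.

rule 4 at point 10

Zone of each point (C = within 1σ̂, B = 1σ̂–2σ̂, A = 2σ̂–3σ̂, * = beyond 3σ̂; sign = side of CL): 1:-C, 2:+C, 3:-C, 4:-C, 5:-C, 6:-C, 7:-B, 8:-C, 9:-B, 10:-B, 11:+C
Rule 4 (eight consecutive points on the same side of the centre line) is satisfied at point 10.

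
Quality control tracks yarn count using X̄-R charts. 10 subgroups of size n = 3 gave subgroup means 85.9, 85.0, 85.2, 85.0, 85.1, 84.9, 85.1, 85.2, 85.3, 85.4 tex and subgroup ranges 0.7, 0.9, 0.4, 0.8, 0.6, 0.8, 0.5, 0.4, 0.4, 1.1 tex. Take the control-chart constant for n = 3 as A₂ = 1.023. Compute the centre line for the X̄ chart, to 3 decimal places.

85.210

X̄̄ = (85.9 + 85.0 + 85.2 + 85.0 + 85.1 + 84.9 + 85.1 + 85.2 + 85.3 + 85.4) / 10 = 852.1000 / 10 = 85.2100
CL = X̄̄ = 85.2100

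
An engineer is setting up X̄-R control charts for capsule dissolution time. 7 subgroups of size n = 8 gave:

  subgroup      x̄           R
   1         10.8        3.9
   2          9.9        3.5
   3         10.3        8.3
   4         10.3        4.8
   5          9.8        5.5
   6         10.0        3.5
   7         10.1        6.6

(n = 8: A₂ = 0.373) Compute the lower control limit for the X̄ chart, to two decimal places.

8.25

X̄̄ = (10.8 + 9.9 + 10.3 + 10.3 + 9.8 + 10.0 + 10.1) / 7 = 71.2000 / 7 = 10.1714
R̄ = (3.9 + 3.5 + 8.3 + 4.8 + 5.5 + 3.5 + 6.6) / 7 = 36.1000 / 7 = 5.1571
LCL = X̄̄ − A₂·R̄ = 10.1714 − 0.373 × 5.1571 = 8.2478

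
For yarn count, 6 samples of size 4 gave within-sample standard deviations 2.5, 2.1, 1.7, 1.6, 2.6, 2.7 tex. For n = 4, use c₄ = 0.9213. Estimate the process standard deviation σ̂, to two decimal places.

s̄ = (2.5 + 2.1 + 1.7 + 1.6 + 2.6 + 2.7) / 6 = 2.2000
σ̂ = s̄ / c₄ = 2.2000 / 0.9213 = 2.3879

2.39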